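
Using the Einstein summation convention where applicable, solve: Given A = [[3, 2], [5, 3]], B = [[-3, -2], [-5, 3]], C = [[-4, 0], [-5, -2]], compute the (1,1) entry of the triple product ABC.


(ABC)_{11} = sum_m (AB)_{1m} C_{m1}. First compute row 1 of AB.
(AB)_{11} = 3*-3 + 2*-5 = -19
(AB)_{12} = 3*-2 + 2*3 = 0
Now contract with column 1 of C:
(AB)_{11} * C_{11} = -19 * -4 = 76
(AB)_{12} * C_{21} = 0 * -5 = 0
(ABC)_{11} = 76 + 0 = 76

76


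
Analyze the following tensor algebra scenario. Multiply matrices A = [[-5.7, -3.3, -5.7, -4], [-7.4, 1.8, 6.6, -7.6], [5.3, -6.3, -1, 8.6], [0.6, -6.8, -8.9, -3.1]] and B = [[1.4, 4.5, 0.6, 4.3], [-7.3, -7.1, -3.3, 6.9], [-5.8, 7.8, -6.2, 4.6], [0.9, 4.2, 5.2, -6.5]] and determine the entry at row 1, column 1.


(AB)_{ij} = sum_k A_{ik} B_{kj}.
For i=1, j=1:
A_{11} * B_{11} = -5.7 * 1.4 = -7.98
A_{12} * B_{21} = -3.3 * -7.3 = 24.09
A_{13} * B_{31} = -5.7 * -5.8 = 33.06
A_{14} * B_{41} = -4 * 0.9 = -3.6
Sum = -7.98 + 24.09 + 33.06 + -3.6 = 45.57

45.57


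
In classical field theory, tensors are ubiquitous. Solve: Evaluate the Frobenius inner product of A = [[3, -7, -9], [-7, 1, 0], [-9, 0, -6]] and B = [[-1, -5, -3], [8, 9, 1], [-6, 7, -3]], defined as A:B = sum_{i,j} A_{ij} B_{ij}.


A:B = sum over all i,j of A_{ij} * B_{ij}.
Row 1: 3*-1=-3, -7*-5=35, -9*-3=27 => row sum = 59
Row 2: -7*8=-56, 1*9=9, 0*1=0 => row sum = -47
Row 3: -9*-6=54, 0*7=0, -6*-3=18 => row sum = 72
Total = 59 + -47 + 72 = 84

84


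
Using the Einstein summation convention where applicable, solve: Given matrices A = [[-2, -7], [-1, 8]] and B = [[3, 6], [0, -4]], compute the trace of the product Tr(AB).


Tr(AB) = sum_i (AB)_{ii} where (AB)_{ii} = sum_k A_{ik} B_{ki}.
(AB)_{11} = -2*3 + -7*0 = -6
(AB)_{22} = -1*6 + 8*-4 = -38
Tr(AB) = -6 + -38 = -44

-44


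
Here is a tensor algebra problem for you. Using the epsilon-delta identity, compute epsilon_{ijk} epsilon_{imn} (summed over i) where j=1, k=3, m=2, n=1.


Using the identity: epsilon_{ijk} epsilon_{imn} = delta_{jm} delta_{kn} - delta_{jn} delta_{km}.
delta_{12} = 0
delta_{31} = 0
delta_{11} = 1
delta_{32} = 0
Result = 0 * 0 - 1 * 0 = 0 - 0 = 0

0


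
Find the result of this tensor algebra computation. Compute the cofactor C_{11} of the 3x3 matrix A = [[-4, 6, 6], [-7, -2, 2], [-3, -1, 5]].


To find cofactor C_{11}, delete row 1 and column 1.
The resulting 2x2 submatrix is: [[-2, 2], [-1, 5]]
Minor M_{11} = -2*5 - 2*-1
  = -10 - -2 = -8
Sign = (-1)^(1+1) = (-1)^2 = 1
Cofactor C_{11} = 1 * -8 = -8

-8


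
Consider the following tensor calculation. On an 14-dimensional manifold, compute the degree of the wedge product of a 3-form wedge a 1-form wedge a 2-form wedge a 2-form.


The degree of a wedge product is the sum of the degrees of the individual forms.
Degrees: 3, 1, 2, 2
Total degree = 3 + 1 + 2 + 2 = 8

8


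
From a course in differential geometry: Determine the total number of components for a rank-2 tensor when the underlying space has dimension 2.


The number of components of a rank-r tensor in d dimensions is d^r.
Here d = 2 and r = 2.
2^2 = 4

4


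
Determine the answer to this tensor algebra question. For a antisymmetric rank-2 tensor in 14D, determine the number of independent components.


A antisymmetric rank-2 tensor in d dimensions has d(d-1)/2 independent components.
d = 14
d(d-1)/2 = 14 * 13 / 2 = 182 / 2 = 91

91


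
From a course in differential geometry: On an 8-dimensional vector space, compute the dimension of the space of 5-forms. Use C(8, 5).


The dimension of the space of p-forms on an n-dimensional space is C(n, p).
n = 8, p = 5
C(8, 5) = 8! / (5! * 3!) = 56

56


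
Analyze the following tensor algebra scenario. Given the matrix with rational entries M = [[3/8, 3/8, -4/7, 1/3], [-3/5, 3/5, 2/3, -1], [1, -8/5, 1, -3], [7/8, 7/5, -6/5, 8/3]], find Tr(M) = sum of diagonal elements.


The trace is the sum of diagonal entries.
Diagonal: M[1,1] = 3/8, M[2,2] = 3/5, M[3,3] = 1, M[4,4] = 8/3
Tr(M) = 3/8 + 3/5 + 1 + 8/3
Computing step by step:
After adding M[1,1]: 3/8
After adding M[2,2]: 39/40
After adding M[3,3]: 79/40
After adding M[4,4]: 557/120
Tr(M) = 557/120

557/120


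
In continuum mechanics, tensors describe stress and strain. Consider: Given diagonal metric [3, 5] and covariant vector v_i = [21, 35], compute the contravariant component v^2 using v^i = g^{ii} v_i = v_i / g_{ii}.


To raise an index with a diagonal metric: v^i = v_i / g_{ii}.
For index 2: v_2 = 35, g_{22} = 5
v^2 = 35 / 5 = 7

7


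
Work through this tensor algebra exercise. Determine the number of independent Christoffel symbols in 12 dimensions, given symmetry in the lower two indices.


Christoffel symbols Gamma^k_{ij} are symmetric in i,j, so there are d * d(d+1)/2 independent symbols.
d = 12
d(d+1)/2 = 12 * 13 / 2 = 78
Total = 12 * 78 = 936

936


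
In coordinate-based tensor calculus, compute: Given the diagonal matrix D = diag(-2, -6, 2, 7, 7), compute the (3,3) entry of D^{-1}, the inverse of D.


For a diagonal matrix, the inverse has entries (D^{-1})_{ii} = 1/d_{ii}.
The diagonal entries are: d_{11} = -2, d_{22} = -6, d_{33} = 2, d_{44} = 7, d_{55} = 7
We need (D^{-1})_{33} = 1/d_{33} = 1/2 = 1/2

1/2


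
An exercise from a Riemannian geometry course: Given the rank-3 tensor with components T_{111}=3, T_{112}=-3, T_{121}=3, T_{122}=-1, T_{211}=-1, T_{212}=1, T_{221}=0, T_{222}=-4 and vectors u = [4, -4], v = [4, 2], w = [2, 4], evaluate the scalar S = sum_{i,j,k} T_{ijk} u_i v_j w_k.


S = sum over i,j,k of T_{ijk} u_i v_j w_k. Expanding all 8 terms:
T_{111}*u_1*v_1*w_1 = 3*4*4*2 = 96  (running total: 96)
T_{112}*u_1*v_1*w_2 = -3*4*4*4 = -192  (running total: -96)
T_{121}*u_1*v_2*w_1 = 3*4*2*2 = 48  (running total: -48)
T_{122}*u_1*v_2*w_2 = -1*4*2*4 = -32  (running total: -80)
T_{211}*u_2*v_1*w_1 = -1*-4*4*2 = 32  (running total: -48)
T_{212}*u_2*v_1*w_2 = 1*-4*4*4 = -64  (running total: -112)
T_{221}*u_2*v_2*w_1 = 0*-4*2*2 = 0  (running total: -112)
T_{222}*u_2*v_2*w_2 = -4*-4*2*4 = 128  (running total: 16)
S = 16

16


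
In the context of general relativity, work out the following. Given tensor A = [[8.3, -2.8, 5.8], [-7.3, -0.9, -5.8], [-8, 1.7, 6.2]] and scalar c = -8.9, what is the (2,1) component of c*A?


Scalar multiplication: (cA)_{ij} = c * A_{ij}.
c = -8.9
A_{21} = -7.3
(cA)_{21} = -8.9 * -7.3 = 64.97

64.97


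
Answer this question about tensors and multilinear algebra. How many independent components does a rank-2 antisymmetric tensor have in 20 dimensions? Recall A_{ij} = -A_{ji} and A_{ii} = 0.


An antisymmetric rank-2 tensor satisfies A_{ij} = -A_{ji}, so diagonal entries are zero.
The independent components are the upper-triangular entries: C(n, 2) = n(n-1)/2.
n = 20
C(20, 2) = 20 * 19 / 2 = 380 / 2 = 190

190


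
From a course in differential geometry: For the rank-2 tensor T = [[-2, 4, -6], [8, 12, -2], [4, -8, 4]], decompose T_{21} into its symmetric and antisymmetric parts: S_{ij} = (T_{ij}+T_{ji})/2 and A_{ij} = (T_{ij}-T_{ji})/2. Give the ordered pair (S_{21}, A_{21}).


T_{21} = 8
T_{12} = 4
S_{21} = (8 + 4)/2 = 12/2 = 6
A_{21} = (8 - 4)/2 = 4/2 = 2
Check: S + A = 6 + 2 = 8 = T_{21}.

(6, 2)


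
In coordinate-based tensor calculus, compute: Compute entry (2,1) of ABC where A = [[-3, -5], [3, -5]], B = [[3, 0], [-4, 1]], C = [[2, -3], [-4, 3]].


(ABC)_{21} = sum_m (AB)_{2m} C_{m1}. First compute row 2 of AB.
(AB)_{21} = 3*3 + -5*-4 = 29
(AB)_{22} = 3*0 + -5*1 = -5
Now contract with column 1 of C:
(AB)_{21} * C_{11} = 29 * 2 = 58
(AB)_{22} * C_{21} = -5 * -4 = 20
(ABC)_{21} = 58 + 20 = 78

78


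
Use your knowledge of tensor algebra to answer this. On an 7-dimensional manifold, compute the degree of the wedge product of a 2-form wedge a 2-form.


The degree of a wedge product is the sum of the degrees of the individual forms.
Degrees: 2, 2
Total degree = 2 + 2 = 4

4


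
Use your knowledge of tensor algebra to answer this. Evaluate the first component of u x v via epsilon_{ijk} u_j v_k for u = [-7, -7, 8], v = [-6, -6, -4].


(u x v)_1 = sum_{j,k} epsilon_{1jk} u_j v_k. Only permutations of (1,2,3) contribute; the two non-zero terms are:
eps_{123} u_2 v_3 = 1 * -7 * -4 = 28
eps_{132} u_3 v_2 = -1 * 8 * -6 = 48
(u x v)_1 = 76

76


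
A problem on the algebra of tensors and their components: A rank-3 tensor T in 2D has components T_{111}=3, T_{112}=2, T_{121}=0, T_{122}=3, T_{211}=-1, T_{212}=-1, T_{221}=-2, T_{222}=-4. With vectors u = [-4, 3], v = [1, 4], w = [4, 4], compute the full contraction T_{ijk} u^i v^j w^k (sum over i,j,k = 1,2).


S = sum over i,j,k of T_{ijk} u_i v_j w_k. Expanding all 8 terms:
T_{111}*u_1*v_1*w_1 = 3*-4*1*4 = -48  (running total: -48)
T_{112}*u_1*v_1*w_2 = 2*-4*1*4 = -32  (running total: -80)
T_{121}*u_1*v_2*w_1 = 0*-4*4*4 = 0  (running total: -80)
T_{122}*u_1*v_2*w_2 = 3*-4*4*4 = -192  (running total: -272)
T_{211}*u_2*v_1*w_1 = -1*3*1*4 = -12  (running total: -284)
T_{212}*u_2*v_1*w_2 = -1*3*1*4 = -12  (running total: -296)
T_{221}*u_2*v_2*w_1 = -2*3*4*4 = -96  (running total: -392)
T_{222}*u_2*v_2*w_2 = -4*3*4*4 = -192  (running total: -584)
S = -584

-584


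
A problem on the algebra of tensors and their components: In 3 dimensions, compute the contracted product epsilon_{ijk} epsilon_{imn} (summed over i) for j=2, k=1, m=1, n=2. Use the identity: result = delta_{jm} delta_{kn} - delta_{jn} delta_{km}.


Using the identity: epsilon_{ijk} epsilon_{imn} = delta_{jm} delta_{kn} - delta_{jn} delta_{km}.
delta_{21} = 0
delta_{12} = 0
delta_{22} = 1
delta_{11} = 1
Result = 0 * 0 - 1 * 1 = 0 - 1 = -1

-1


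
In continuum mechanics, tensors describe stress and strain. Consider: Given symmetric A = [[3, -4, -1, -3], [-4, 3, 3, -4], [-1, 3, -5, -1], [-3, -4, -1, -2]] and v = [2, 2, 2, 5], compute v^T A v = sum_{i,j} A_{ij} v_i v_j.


First compute Av:
(Av)_1 = 3*2 + -4*2 + -1*2 + -3*5 = -19
(Av)_2 = -4*2 + 3*2 + 3*2 + -4*5 = -16
(Av)_3 = -1*2 + 3*2 + -5*2 + -1*5 = -11
(Av)_4 = -3*2 + -4*2 + -1*2 + -2*5 = -26
Av = [-19, -16, -11, -26]
Then v^T (Av) = 2*-19 + 2*-16 + 2*-11 + 5*-26
= -38 + -32 + -22 + -130 = -222

-222


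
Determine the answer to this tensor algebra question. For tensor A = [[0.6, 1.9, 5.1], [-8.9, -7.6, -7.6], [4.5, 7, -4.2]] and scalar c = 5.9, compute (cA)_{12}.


Scalar multiplication: (cA)_{ij} = c * A_{ij}.
c = 5.9
A_{12} = 1.9
(cA)_{12} = 5.9 * 1.9 = 11.21

11.21


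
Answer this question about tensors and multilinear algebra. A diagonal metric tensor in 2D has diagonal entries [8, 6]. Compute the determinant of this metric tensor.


For a diagonal metric, the determinant is the product of diagonal entries.
Diagonal entries: 8, 6
det(g) = 8 * 6 = 48

48


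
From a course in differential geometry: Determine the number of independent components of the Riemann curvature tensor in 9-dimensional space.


The Riemann tensor in d dimensions has d^2(d^2 - 1)/12 independent components.
d = 9, so d^2 = 81
d^2 - 1 = 80
d^2(d^2 - 1) = 81 * 80 = 6480
Divide by 12: 6480 / 12 = 540

540


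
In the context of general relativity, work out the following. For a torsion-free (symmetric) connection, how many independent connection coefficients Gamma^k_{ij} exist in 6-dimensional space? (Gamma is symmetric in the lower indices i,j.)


Christoffel symbols Gamma^k_{ij} are symmetric in i,j, so there are d * d(d+1)/2 independent symbols.
d = 6
d(d+1)/2 = 6 * 7 / 2 = 21
Total = 6 * 21 = 126

126


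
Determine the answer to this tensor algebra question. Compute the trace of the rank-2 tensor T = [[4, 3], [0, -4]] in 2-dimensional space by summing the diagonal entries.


The contraction (trace) of a rank-2 tensor is the sum of its diagonal elements.
Diagonal entries: A[1,1] = 4, A[2,2] = -4
Tr(A) = 4 + -4 = 0

0


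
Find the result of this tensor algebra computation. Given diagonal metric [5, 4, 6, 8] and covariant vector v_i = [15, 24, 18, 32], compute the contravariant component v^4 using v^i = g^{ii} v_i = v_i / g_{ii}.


To raise an index with a diagonal metric: v^i = v_i / g_{ii}.
For index 4: v_4 = 32, g_{44} = 8
v^4 = 32 / 8 = 4

4


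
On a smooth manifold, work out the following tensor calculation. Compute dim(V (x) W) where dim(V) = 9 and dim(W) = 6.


The dimension of a tensor product is the product of dimensions.
dim(V) = 9, dim(W) = 6
dim(V (x) W) = 9 * 6 = 54

54


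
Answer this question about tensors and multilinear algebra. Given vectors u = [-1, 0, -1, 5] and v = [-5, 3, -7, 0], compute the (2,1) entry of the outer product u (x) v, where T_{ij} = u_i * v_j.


The outer product entry T_{ij} = u_i * v_j.
We need i=2, j=1.
u_2 = 0, v_1 = -5
T_{2,1} = 0 * -5 = 0

0


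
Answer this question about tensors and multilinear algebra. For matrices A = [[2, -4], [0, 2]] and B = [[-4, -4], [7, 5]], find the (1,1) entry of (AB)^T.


(AB)^T_{ij} = (AB)_{ji} = sum_k A_{jk} B_{ki}.
For i=1, j=1 we need (AB)_{11}:
A_{11} * B_{11} = 2 * -4 = -8
A_{12} * B_{21} = -4 * 7 = -28
Sum = -8 + -28 = -36

-36


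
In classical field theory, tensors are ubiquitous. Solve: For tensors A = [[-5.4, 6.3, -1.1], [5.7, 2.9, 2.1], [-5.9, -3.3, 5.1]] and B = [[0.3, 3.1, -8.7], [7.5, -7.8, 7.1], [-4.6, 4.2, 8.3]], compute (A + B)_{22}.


Tensor addition is component-wise: (A + B)_{ij} = A_{ij} + B_{ij}.
A_{22} = 2.9
B_{22} = -7.8
(A + B)_{22} = 2.9 + -7.8 = -4.9

-4.9


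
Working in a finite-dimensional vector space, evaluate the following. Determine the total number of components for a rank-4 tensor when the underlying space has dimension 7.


The number of components of a rank-r tensor in d dimensions is d^r.
Here d = 7 and r = 4.
7^4 = 2401

2401


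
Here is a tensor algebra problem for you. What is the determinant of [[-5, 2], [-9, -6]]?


For a 2x2 matrix [[a, b], [c, d]], det = a*d - b*c.
a = -5, b = 2, c = -9, d = -6
a*d = -5 * -6 = 30
b*c = 2 * -9 = -18
det = 30 - -18 = 48

48


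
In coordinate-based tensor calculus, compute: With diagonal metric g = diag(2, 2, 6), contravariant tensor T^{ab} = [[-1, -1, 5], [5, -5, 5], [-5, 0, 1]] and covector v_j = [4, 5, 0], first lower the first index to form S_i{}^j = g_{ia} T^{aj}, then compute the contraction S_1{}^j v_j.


Step 1: lower the first index. For a diagonal metric, g_{ia} T^{aj} = g_{ii} T^{ij} (no sum on i).
g_{11} = 2
S_1{}^1 = 2 * T^{11} = 2 * -1 = -2
S_1{}^2 = 2 * T^{12} = 2 * -1 = -2
S_1{}^3 = 2 * T^{13} = 2 * 5 = 10
Step 2: contract S_1{}^j with v_j.
S_1{}^1 * v_1 = -2 * 4 = -8
S_1{}^2 * v_2 = -2 * 5 = -10
S_1{}^3 * v_3 = 10 * 0 = 0
Result = -8 + -10 + 0 = -18

-18


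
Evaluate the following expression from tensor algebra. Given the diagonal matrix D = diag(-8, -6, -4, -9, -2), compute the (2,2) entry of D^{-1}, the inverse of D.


For a diagonal matrix, the inverse has entries (D^{-1})_{ii} = 1/d_{ii}.
The diagonal entries are: d_{11} = -8, d_{22} = -6, d_{33} = -4, d_{44} = -9, d_{55} = -2
We need (D^{-1})_{22} = 1/d_{22} = 1/-6 = -1/6

-1/6


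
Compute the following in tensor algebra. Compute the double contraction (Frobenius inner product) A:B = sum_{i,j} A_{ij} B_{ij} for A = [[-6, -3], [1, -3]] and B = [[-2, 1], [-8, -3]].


A:B = sum over all i,j of A_{ij} * B_{ij}.
Row 1: -6*-2=12, -3*1=-3 => row sum = 9
Row 2: 1*-8=-8, -3*-3=9 => row sum = 1
Total = 9 + 1 = 10

10


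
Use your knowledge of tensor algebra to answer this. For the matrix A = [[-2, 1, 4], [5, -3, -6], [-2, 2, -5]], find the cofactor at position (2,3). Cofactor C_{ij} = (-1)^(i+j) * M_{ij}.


To find cofactor C_{23}, delete row 2 and column 3.
The resulting 2x2 submatrix is: [[-2, 1], [-2, 2]]
Minor M_{23} = -2*2 - 1*-2
  = -4 - -2 = -2
Sign = (-1)^(2+3) = (-1)^5 = -1
Cofactor C_{23} = -1 * -2 = 2

2


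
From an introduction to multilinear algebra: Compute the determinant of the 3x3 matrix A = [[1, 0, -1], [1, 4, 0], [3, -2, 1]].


Expanding along the first row, det(A) = a11*M_11 - a12*M_12 + a13*M_13, where M_1j is the (1,j) minor.
Minor M_11 = 4*1 - 0*-2 = 4
Minor M_12 = 1*1 - 0*3 = 1
Minor M_13 = 1*-2 - 4*3 = -14
det = 1*(4) - 0*(1) + -1*(-14)
    = 4 - 0 + 14
    = 18

18


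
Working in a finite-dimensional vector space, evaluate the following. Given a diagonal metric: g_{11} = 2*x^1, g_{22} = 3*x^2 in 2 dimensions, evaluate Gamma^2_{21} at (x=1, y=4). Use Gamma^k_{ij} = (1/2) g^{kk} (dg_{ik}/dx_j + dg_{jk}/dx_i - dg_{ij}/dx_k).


For a diagonal metric, Gamma^k_{ij} = (1/2) g^{kk} (dg_{ik}/dx_j + dg_{jk}/dx_i - dg_{ij}/dx_k).
The metric is diagonal, so g_{ab} = 0 for a != b.
At the given point: g_{11} = 2, g_{22} = 3
g^{22} = 1/3
dg_{22}/dx_1 = dg_{22}/dx_1 = 6
dg_{12}/dx_2 = 0 (off-diagonal)
dg_{21}/dx_2 = 0 (off-diagonal)
Numerator = 6 + 0 - 0 = 6
Gamma^2_{21} = 6 / (2 * 3) = 1

1


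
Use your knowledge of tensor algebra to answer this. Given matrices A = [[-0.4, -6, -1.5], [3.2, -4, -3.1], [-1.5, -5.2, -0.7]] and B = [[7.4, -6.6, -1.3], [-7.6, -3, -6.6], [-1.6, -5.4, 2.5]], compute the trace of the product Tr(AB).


Tr(AB) = sum_i (AB)_{ii} where (AB)_{ii} = sum_k A_{ik} B_{ki}.
(AB)_{11} = -0.4*7.4 + -6*-7.6 + -1.5*-1.6 = 45.04
(AB)_{22} = 3.2*-6.6 + -4*-3 + -3.1*-5.4 = 7.62
(AB)_{33} = -1.5*-1.3 + -5.2*-6.6 + -0.7*2.5 = 34.52
Tr(AB) = 45.04 + 7.62 + 34.52 = 87.18

87.18


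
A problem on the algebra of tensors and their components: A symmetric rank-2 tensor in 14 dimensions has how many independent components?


A symmetric rank-2 tensor in d dimensions has d(d+1)/2 independent components.
d = 14
d(d+1)/2 = 14 * 15 / 2 = 210 / 2 = 105

105


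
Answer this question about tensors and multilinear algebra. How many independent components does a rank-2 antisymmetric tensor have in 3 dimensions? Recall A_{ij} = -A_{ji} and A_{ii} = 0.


An antisymmetric rank-2 tensor satisfies A_{ij} = -A_{ji}, so diagonal entries are zero.
The independent components are the upper-triangular entries: C(n, 2) = n(n-1)/2.
n = 3
C(3, 2) = 3 * 2 / 2 = 6 / 2 = 3

3


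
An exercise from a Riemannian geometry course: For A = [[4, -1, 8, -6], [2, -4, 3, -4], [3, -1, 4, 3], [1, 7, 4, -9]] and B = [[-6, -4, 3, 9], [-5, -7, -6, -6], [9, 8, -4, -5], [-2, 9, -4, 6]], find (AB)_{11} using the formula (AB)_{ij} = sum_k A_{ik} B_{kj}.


(AB)_{ij} = sum_k A_{ik} B_{kj}.
For i=1, j=1:
A_{11} * B_{11} = 4 * -6 = -24
A_{12} * B_{21} = -1 * -5 = 5
A_{13} * B_{31} = 8 * 9 = 72
A_{14} * B_{41} = -6 * -2 = 12
Sum = -24 + 5 + 72 + 12 = 65

65


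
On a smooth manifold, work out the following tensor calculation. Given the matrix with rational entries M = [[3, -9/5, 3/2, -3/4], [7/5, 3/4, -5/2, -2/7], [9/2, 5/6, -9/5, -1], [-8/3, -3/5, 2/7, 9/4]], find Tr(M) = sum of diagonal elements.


The trace is the sum of diagonal entries.
Diagonal: M[1,1] = 3, M[2,2] = 3/4, M[3,3] = -9/5, M[4,4] = 9/4
Tr(M) = 3 + 3/4 + -9/5 + 9/4
Computing step by step:
After adding M[1,1]: 3
After adding M[2,2]: 15/4
After adding M[3,3]: 39/20
After adding M[4,4]: 21/5
Tr(M) = 21/5

21/5


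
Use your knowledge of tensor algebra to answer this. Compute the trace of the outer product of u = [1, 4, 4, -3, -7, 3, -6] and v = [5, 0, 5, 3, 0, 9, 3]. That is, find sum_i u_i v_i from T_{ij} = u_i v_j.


The outer product gives T_{ij} = u_i v_j.
The trace (contraction) is Tr(T) = sum_i T_{ii} = sum_i u_i v_i.
Diagonal entries:
T_{11} = u_1 * v_1 = 1 * 5 = 5
T_{22} = u_2 * v_2 = 4 * 0 = 0
T_{33} = u_3 * v_3 = 4 * 5 = 20
T_{44} = u_4 * v_4 = -3 * 3 = -9
T_{55} = u_5 * v_5 = -7 * 0 = 0
T_{66} = u_6 * v_6 = 3 * 9 = 27
T_{77} = u_7 * v_7 = -6 * 3 = -18
Tr(T) = 5 + 0 + 20 + -9 + 0 + 27 + -18 = 25

25


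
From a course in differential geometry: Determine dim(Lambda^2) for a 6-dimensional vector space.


The dimension of the space of p-forms on an n-dimensional space is C(n, p).
n = 6, p = 2
C(6, 2) = 6! / (2! * 4!) = 15

15


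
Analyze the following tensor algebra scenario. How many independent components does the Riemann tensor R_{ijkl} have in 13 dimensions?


The Riemann tensor in d dimensions has d^2(d^2 - 1)/12 independent components.
d = 13, so d^2 = 169
d^2 - 1 = 168
d^2(d^2 - 1) = 169 * 168 = 28392
Divide by 12: 28392 / 12 = 2366

2366


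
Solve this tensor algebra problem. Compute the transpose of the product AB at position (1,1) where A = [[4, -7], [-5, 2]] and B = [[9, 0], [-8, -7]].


(AB)^T_{ij} = (AB)_{ji} = sum_k A_{jk} B_{ki}.
For i=1, j=1 we need (AB)_{11}:
A_{11} * B_{11} = 4 * 9 = 36
A_{12} * B_{21} = -7 * -8 = 56
Sum = 36 + 56 = 92

92


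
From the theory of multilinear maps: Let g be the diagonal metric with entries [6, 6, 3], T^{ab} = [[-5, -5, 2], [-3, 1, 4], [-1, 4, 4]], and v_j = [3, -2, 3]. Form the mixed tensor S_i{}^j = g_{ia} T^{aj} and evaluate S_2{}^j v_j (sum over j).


Step 1: lower the first index. For a diagonal metric, g_{ia} T^{aj} = g_{ii} T^{ij} (no sum on i).
g_{22} = 6
S_2{}^1 = 6 * T^{21} = 6 * -3 = -18
S_2{}^2 = 6 * T^{22} = 6 * 1 = 6
S_2{}^3 = 6 * T^{23} = 6 * 4 = 24
Step 2: contract S_2{}^j with v_j.
S_2{}^1 * v_1 = -18 * 3 = -54
S_2{}^2 * v_2 = 6 * -2 = -12
S_2{}^3 * v_3 = 24 * 3 = 72
Result = -54 + -12 + 72 = 6

6


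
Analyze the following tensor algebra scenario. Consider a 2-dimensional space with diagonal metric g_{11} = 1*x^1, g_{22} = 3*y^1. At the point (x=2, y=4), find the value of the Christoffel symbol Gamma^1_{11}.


For a diagonal metric, Gamma^k_{ij} = (1/2) g^{kk} (dg_{ik}/dx_j + dg_{jk}/dx_i - dg_{ij}/dx_k).
The metric is diagonal, so g_{ab} = 0 for a != b.
At the given point: g_{11} = 2, g_{22} = 12
g^{11} = 1/2
dg_{11}/dx_1 = dg_{11}/dx_1 = 1
dg_{11}/dx_1 = dg_{11}/dx_1 = 1
dg_{11}/dx_1 = dg_{11}/dx_1 = 1
Numerator = 1 + 1 - 1 = 1
Gamma^1_{11} = 1 / (2 * 2) = 1/4

1/4


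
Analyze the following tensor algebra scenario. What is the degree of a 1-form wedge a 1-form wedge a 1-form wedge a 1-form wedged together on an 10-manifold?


The degree of a wedge product is the sum of the degrees of the individual forms.
Degrees: 1, 1, 1, 1
Total degree = 1 + 1 + 1 + 1 = 4

4


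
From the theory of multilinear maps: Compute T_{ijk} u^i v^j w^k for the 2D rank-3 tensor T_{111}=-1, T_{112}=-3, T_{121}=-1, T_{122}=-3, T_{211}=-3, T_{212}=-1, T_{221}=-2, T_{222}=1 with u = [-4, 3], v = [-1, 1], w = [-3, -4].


S = sum over i,j,k of T_{ijk} u_i v_j w_k. Expanding all 8 terms:
T_{111}*u_1*v_1*w_1 = -1*-4*-1*-3 = 12  (running total: 12)
T_{112}*u_1*v_1*w_2 = -3*-4*-1*-4 = 48  (running total: 60)
T_{121}*u_1*v_2*w_1 = -1*-4*1*-3 = -12  (running total: 48)
T_{122}*u_1*v_2*w_2 = -3*-4*1*-4 = -48  (running total: 0)
T_{211}*u_2*v_1*w_1 = -3*3*-1*-3 = -27  (running total: -27)
T_{212}*u_2*v_1*w_2 = -1*3*-1*-4 = -12  (running total: -39)
T_{221}*u_2*v_2*w_1 = -2*3*1*-3 = 18  (running total: -21)
T_{222}*u_2*v_2*w_2 = 1*3*1*-4 = -12  (running total: -33)
S = -33

-33


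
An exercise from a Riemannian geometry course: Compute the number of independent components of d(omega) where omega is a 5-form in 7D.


The exterior derivative of a p-form is a (p+1)-form.
Its number of independent components is C(n, p+1).
n = 7, p+1 = 6
C(7, 6) = 7

7


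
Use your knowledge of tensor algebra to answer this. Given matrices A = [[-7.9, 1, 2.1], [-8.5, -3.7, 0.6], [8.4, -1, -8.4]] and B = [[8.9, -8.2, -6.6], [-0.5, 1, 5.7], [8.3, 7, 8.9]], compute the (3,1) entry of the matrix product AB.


(AB)_{ij} = sum_k A_{ik} B_{kj}.
For i=3, j=1:
A_{31} * B_{11} = 8.4 * 8.9 = 74.76
A_{32} * B_{21} = -1 * -0.5 = 0.5
A_{33} * B_{31} = -8.4 * 8.3 = -69.72
Sum = 74.76 + 0.5 + -69.72 = 5.54

5.54


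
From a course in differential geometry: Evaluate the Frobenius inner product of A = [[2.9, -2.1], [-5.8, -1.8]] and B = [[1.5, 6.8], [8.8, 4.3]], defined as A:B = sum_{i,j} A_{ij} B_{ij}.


A:B = sum over all i,j of A_{ij} * B_{ij}.
Row 1: 2.9*1.5=4.35, -2.1*6.8=-14.28 => row sum = -9.93
Row 2: -5.8*8.8=-51.04, -1.8*4.3=-7.74 => row sum = -58.78
Total = -9.93 + -58.78 = -68.71

-68.71


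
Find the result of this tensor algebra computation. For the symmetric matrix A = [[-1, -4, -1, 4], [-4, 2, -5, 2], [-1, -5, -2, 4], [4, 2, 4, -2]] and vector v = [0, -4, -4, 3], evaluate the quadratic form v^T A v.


First compute Av:
(Av)_1 = -1*0 + -4*-4 + -1*-4 + 4*3 = 32
(Av)_2 = -4*0 + 2*-4 + -5*-4 + 2*3 = 18
(Av)_3 = -1*0 + -5*-4 + -2*-4 + 4*3 = 40
(Av)_4 = 4*0 + 2*-4 + 4*-4 + -2*3 = -30
Av = [32, 18, 40, -30]
Then v^T (Av) = 0*32 + -4*18 + -4*40 + 3*-30
= 0 + -72 + -160 + -90 = -322

-322


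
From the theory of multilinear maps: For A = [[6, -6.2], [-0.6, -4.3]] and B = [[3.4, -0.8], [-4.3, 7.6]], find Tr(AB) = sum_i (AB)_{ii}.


Tr(AB) = sum_i (AB)_{ii} where (AB)_{ii} = sum_k A_{ik} B_{ki}.
(AB)_{11} = 6*3.4 + -6.2*-4.3 = 47.06
(AB)_{22} = -0.6*-0.8 + -4.3*7.6 = -32.2
Tr(AB) = 47.06 + -32.2 = 14.86

14.86


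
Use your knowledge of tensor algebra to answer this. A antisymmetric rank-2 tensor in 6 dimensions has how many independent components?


A antisymmetric rank-2 tensor in d dimensions has d(d-1)/2 independent components.
d = 6
d(d-1)/2 = 6 * 5 / 2 = 30 / 2 = 15

15


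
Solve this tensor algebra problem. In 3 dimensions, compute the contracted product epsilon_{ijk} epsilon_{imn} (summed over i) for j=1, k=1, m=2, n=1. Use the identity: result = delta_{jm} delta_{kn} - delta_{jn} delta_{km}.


Using the identity: epsilon_{ijk} epsilon_{imn} = delta_{jm} delta_{kn} - delta_{jn} delta_{km}.
delta_{12} = 0
delta_{11} = 1
delta_{11} = 1
delta_{12} = 0
Result = 0 * 1 - 1 * 0 = 0 - 0 = 0

0


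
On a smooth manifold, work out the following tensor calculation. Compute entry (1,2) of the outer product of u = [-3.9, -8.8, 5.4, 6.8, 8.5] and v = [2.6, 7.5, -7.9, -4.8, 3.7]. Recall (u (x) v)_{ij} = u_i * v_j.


The outer product entry T_{ij} = u_i * v_j.
We need i=1, j=2.
u_1 = -3.9, v_2 = 7.5
T_{1,2} = -3.9 * 7.5 = -29.25

-29.25


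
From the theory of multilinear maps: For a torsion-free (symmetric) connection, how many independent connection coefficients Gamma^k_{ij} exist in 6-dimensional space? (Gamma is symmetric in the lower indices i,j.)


Christoffel symbols Gamma^k_{ij} are symmetric in i,j, so there are d * d(d+1)/2 independent symbols.
d = 6
d(d+1)/2 = 6 * 7 / 2 = 21
Total = 6 * 21 = 126

126


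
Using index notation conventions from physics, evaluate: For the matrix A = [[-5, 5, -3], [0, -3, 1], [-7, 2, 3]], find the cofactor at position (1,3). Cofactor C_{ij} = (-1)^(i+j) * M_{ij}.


To find cofactor C_{13}, delete row 1 and column 3.
The resulting 2x2 submatrix is: [[0, -3], [-7, 2]]
Minor M_{13} = 0*2 - -3*-7
  = 0 - 21 = -21
Sign = (-1)^(1+3) = (-1)^4 = 1
Cofactor C_{13} = 1 * -21 = -21

-21


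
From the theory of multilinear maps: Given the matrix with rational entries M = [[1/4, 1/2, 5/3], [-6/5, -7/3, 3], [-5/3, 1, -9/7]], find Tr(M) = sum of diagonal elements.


The trace is the sum of diagonal entries.
Diagonal: M[1,1] = 1/4, M[2,2] = -7/3, M[3,3] = -9/7
Tr(M) = 1/4 + -7/3 + -9/7
Computing step by step:
After adding M[1,1]: 1/4
After adding M[2,2]: -25/12
After adding M[3,3]: -283/84
Tr(M) = -283/84

-283/84


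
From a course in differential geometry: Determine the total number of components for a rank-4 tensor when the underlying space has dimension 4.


The number of components of a rank-r tensor in d dimensions is d^r.
Here d = 4 and r = 4.
4^4 = 256

256


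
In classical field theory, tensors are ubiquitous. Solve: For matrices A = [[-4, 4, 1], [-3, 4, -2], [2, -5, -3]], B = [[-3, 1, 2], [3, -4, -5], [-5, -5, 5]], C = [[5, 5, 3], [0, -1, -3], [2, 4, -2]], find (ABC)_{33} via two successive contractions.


(ABC)_{33} = sum_m (AB)_{3m} C_{m3}. First compute row 3 of AB.
(AB)_{31} = 2*-3 + -5*3 + -3*-5 = -6
(AB)_{32} = 2*1 + -5*-4 + -3*-5 = 37
(AB)_{33} = 2*2 + -5*-5 + -3*5 = 14
Now contract with column 3 of C:
(AB)_{31} * C_{13} = -6 * 3 = -18
(AB)_{32} * C_{23} = 37 * -3 = -111
(AB)_{33} * C_{33} = 14 * -2 = -28
(ABC)_{33} = -18 + -111 + -28 = -157

-157


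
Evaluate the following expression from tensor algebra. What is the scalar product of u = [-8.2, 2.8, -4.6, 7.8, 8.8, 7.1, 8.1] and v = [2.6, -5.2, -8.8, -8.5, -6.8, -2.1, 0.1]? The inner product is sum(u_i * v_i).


The inner product u . v = sum of u_i * v_i.
Term-by-term: -8.2 * 2.6, 2.8 * -5.2, -4.6 * -8.8, 7.8 * -8.5, 8.8 * -6.8, 7.1 * -2.1, 8.1 * 0.1
Products: -21.32, -14.56, 40.48, -66.3, -59.84, -14.91, 0.81
Sum = -21.32 + -14.56 + 40.48 + -66.3 + -59.84 + -14.91 + 0.81 = -135.64

-135.64


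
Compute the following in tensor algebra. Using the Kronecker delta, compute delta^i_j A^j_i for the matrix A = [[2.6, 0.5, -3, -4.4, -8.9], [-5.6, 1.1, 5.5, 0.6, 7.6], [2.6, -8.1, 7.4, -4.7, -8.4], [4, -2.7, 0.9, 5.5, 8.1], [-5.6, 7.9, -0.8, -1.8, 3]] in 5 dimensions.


The contraction (trace) of a rank-2 tensor is the sum of its diagonal elements.
Diagonal entries: A[1,1] = 2.6, A[2,2] = 1.1, A[3,3] = 7.4, A[4,4] = 5.5, A[5,5] = 3
Tr(A) = 2.6 + 1.1 + 7.4 + 5.5 + 3 = 19.6

19.6


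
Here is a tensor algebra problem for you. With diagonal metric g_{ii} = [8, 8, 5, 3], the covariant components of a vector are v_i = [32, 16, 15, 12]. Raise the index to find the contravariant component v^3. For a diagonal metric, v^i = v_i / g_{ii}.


To raise an index with a diagonal metric: v^i = v_i / g_{ii}.
For index 3: v_3 = 15, g_{33} = 5
v^3 = 15 / 5 = 3

3


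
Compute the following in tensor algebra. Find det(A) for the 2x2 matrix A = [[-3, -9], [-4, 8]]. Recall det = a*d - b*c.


For a 2x2 matrix [[a, b], [c, d]], det = a*d - b*c.
a = -3, b = -9, c = -4, d = 8
a*d = -3 * 8 = -24
b*c = -9 * -4 = 36
det = -24 - 36 = -60

-60


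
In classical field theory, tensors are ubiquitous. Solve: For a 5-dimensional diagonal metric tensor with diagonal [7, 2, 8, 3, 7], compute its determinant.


For a diagonal metric, the determinant is the product of diagonal entries.
Diagonal entries: 7, 2, 8, 3, 7
det(g) = 7 * 2 * 8 * 3 * 7 = 2352

2352


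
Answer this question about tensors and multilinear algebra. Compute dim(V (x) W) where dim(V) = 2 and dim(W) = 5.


The dimension of a tensor product is the product of dimensions.
dim(V) = 2, dim(W) = 5
dim(V (x) W) = 2 * 5 = 10

10


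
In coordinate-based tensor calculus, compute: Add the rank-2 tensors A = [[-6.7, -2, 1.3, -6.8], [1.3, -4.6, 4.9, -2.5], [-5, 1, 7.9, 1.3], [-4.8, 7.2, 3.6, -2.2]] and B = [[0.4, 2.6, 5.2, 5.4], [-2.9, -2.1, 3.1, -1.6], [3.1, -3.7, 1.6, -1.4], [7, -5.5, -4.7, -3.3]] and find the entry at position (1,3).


Tensor addition is component-wise: (A + B)_{ij} = A_{ij} + B_{ij}.
A_{13} = 1.3
B_{13} = 5.2
(A + B)_{13} = 1.3 + 5.2 = 6.5

6.5


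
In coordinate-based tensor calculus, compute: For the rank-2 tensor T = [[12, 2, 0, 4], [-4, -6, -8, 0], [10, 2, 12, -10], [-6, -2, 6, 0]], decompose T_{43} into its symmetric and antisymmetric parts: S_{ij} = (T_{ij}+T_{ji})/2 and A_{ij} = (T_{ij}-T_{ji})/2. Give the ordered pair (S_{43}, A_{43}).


T_{43} = 6
T_{34} = -10
S_{43} = (6 + -10)/2 = -4/2 = -2
A_{43} = (6 - -10)/2 = 16/2 = 8
Check: S + A = -2 + 8 = 6 = T_{43}.

(-2, 8)


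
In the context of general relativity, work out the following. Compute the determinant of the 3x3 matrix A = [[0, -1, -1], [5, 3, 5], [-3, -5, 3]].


Expanding along the first row, det(A) = a11*M_11 - a12*M_12 + a13*M_13, where M_1j is the (1,j) minor.
Minor M_11 = 3*3 - 5*-5 = 34
Minor M_12 = 5*3 - 5*-3 = 30
Minor M_13 = 5*-5 - 3*-3 = -16
det = 0*(34) - -1*(30) + -1*(-16)
    = 0 - -30 + 16
    = 46

46


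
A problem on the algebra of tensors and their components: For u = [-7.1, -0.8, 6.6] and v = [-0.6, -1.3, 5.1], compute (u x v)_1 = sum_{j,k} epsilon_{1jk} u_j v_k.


(u x v)_1 = sum_{j,k} epsilon_{1jk} u_j v_k. Only permutations of (1,2,3) contribute; the two non-zero terms are:
eps_{123} u_2 v_3 = 1 * -0.8 * 5.1 = -4.08
eps_{132} u_3 v_2 = -1 * 6.6 * -1.3 = 8.58
(u x v)_1 = 4.5

4.5


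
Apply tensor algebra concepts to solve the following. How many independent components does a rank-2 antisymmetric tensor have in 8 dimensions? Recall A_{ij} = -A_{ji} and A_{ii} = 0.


An antisymmetric rank-2 tensor satisfies A_{ij} = -A_{ji}, so diagonal entries are zero.
The independent components are the upper-triangular entries: C(n, 2) = n(n-1)/2.
n = 8
C(8, 2) = 8 * 7 / 2 = 56 / 2 = 28

28


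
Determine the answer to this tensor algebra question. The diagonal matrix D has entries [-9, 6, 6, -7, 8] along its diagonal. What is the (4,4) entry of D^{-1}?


For a diagonal matrix, the inverse has entries (D^{-1})_{ii} = 1/d_{ii}.
The diagonal entries are: d_{11} = -9, d_{22} = 6, d_{33} = 6, d_{44} = -7, d_{55} = 8
We need (D^{-1})_{44} = 1/d_{44} = 1/-7 = -1/7

-1/7


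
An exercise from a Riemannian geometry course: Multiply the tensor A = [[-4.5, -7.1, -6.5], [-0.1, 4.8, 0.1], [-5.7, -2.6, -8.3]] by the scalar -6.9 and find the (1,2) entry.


Scalar multiplication: (cA)_{ij} = c * A_{ij}.
c = -6.9
A_{12} = -7.1
(cA)_{12} = -6.9 * -7.1 = 48.99

48.99


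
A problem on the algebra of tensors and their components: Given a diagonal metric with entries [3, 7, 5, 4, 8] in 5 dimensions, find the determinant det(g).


For a diagonal metric, the determinant is the product of diagonal entries.
Diagonal entries: 3, 7, 5, 4, 8
det(g) = 3 * 7 * 5 * 4 * 8 = 3360

3360


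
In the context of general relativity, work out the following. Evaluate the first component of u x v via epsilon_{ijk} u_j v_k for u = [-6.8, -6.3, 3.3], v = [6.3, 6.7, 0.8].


(u x v)_1 = sum_{j,k} epsilon_{1jk} u_j v_k. Only permutations of (1,2,3) contribute; the two non-zero terms are:
eps_{123} u_2 v_3 = 1 * -6.3 * 0.8 = -5.04
eps_{132} u_3 v_2 = -1 * 3.3 * 6.7 = -22.11
(u x v)_1 = -27.15

-27.15


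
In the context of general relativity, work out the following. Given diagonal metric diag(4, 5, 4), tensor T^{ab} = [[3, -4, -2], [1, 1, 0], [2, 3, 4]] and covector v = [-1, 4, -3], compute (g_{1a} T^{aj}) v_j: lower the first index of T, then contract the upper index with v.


Step 1: lower the first index. For a diagonal metric, g_{ia} T^{aj} = g_{ii} T^{ij} (no sum on i).
g_{11} = 4
S_1{}^1 = 4 * T^{11} = 4 * 3 = 12
S_1{}^2 = 4 * T^{12} = 4 * -4 = -16
S_1{}^3 = 4 * T^{13} = 4 * -2 = -8
Step 2: contract S_1{}^j with v_j.
S_1{}^1 * v_1 = 12 * -1 = -12
S_1{}^2 * v_2 = -16 * 4 = -64
S_1{}^3 * v_3 = -8 * -3 = 24
Result = -12 + -64 + 24 = -52

-52


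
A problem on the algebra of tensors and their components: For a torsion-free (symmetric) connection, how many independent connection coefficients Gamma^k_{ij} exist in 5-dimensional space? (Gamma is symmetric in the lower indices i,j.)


Christoffel symbols Gamma^k_{ij} are symmetric in i,j, so there are d * d(d+1)/2 independent symbols.
d = 5
d(d+1)/2 = 5 * 6 / 2 = 15
Total = 5 * 15 = 75

75


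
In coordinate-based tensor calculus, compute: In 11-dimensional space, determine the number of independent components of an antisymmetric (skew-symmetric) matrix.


An antisymmetric rank-2 tensor satisfies A_{ij} = -A_{ji}, so diagonal entries are zero.
The independent components are the upper-triangular entries: C(n, 2) = n(n-1)/2.
n = 11
C(11, 2) = 11 * 10 / 2 = 110 / 2 = 55

55


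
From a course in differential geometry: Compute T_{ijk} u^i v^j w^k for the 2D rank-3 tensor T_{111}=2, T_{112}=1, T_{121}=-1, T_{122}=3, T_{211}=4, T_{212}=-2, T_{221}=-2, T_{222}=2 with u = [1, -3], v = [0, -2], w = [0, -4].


S = sum over i,j,k of T_{ijk} u_i v_j w_k. Expanding all 8 terms:
T_{111}*u_1*v_1*w_1 = 2*1*0*0 = 0  (running total: 0)
T_{112}*u_1*v_1*w_2 = 1*1*0*-4 = 0  (running total: 0)
T_{121}*u_1*v_2*w_1 = -1*1*-2*0 = 0  (running total: 0)
T_{122}*u_1*v_2*w_2 = 3*1*-2*-4 = 24  (running total: 24)
T_{211}*u_2*v_1*w_1 = 4*-3*0*0 = 0  (running total: 24)
T_{212}*u_2*v_1*w_2 = -2*-3*0*-4 = 0  (running total: 24)
T_{221}*u_2*v_2*w_1 = -2*-3*-2*0 = 0  (running total: 24)
T_{222}*u_2*v_2*w_2 = 2*-3*-2*-4 = -48  (running total: -24)
S = -24

-24


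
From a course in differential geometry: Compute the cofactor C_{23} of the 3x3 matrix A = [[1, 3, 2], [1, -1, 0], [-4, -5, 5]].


To find cofactor C_{23}, delete row 2 and column 3.
The resulting 2x2 submatrix is: [[1, 3], [-4, -5]]
Minor M_{23} = 1*-5 - 3*-4
  = -5 - -12 = 7
Sign = (-1)^(2+3) = (-1)^5 = -1
Cofactor C_{23} = -1 * 7 = -7

-7


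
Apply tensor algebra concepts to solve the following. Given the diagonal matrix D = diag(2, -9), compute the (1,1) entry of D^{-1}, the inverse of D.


For a diagonal matrix, the inverse has entries (D^{-1})_{ii} = 1/d_{ii}.
The diagonal entries are: d_{11} = 2, d_{22} = -9
We need (D^{-1})_{11} = 1/d_{11} = 1/2 = 1/2

1/2


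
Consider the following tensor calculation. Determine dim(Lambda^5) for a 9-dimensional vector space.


The dimension of the space of p-forms on an n-dimensional space is C(n, p).
n = 9, p = 5
C(9, 5) = 9! / (5! * 4!) = 126

126


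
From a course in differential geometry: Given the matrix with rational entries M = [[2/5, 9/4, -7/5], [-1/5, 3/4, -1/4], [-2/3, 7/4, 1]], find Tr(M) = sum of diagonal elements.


The trace is the sum of diagonal entries.
Diagonal: M[1,1] = 2/5, M[2,2] = 3/4, M[3,3] = 1
Tr(M) = 2/5 + 3/4 + 1
Computing step by step:
After adding M[1,1]: 2/5
After adding M[2,2]: 23/20
After adding M[3,3]: 43/20
Tr(M) = 43/20

43/20


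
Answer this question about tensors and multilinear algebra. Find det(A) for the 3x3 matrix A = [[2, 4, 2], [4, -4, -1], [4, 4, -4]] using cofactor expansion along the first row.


Expanding along the first row, det(A) = a11*M_11 - a12*M_12 + a13*M_13, where M_1j is the (1,j) minor.
Minor M_11 = -4*-4 - -1*4 = 20
Minor M_12 = 4*-4 - -1*4 = -12
Minor M_13 = 4*4 - -4*4 = 32
det = 2*(20) - 4*(-12) + 2*(32)
    = 40 - -48 + 64
    = 152

152


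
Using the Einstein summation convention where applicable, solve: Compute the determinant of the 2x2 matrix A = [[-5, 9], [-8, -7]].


For a 2x2 matrix [[a, b], [c, d]], det = a*d - b*c.
a = -5, b = 9, c = -8, d = -7
a*d = -5 * -7 = 35
b*c = 9 * -8 = -72
det = 35 - -72 = 107

107


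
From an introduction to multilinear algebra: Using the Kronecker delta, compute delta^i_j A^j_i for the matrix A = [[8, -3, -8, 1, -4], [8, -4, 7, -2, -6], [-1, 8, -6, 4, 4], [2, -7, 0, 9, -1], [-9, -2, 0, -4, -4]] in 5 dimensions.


The contraction (trace) of a rank-2 tensor is the sum of its diagonal elements.
Diagonal entries: A[1,1] = 8, A[2,2] = -4, A[3,3] = -6, A[4,4] = 9, A[5,5] = -4
Tr(A) = 8 + -4 + -6 + 9 + -4 = 3

3


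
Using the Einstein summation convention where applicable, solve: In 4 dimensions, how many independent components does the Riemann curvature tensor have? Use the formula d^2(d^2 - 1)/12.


The Riemann tensor in d dimensions has d^2(d^2 - 1)/12 independent components.
d = 4, so d^2 = 16
d^2 - 1 = 15
d^2(d^2 - 1) = 16 * 15 = 240
Divide by 12: 240 / 12 = 20

20


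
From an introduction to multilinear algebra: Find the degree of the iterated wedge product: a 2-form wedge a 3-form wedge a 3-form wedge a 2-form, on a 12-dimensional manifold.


The degree of a wedge product is the sum of the degrees of the individual forms.
Degrees: 2, 3, 3, 2
Total degree = 2 + 3 + 3 + 2 = 10

10


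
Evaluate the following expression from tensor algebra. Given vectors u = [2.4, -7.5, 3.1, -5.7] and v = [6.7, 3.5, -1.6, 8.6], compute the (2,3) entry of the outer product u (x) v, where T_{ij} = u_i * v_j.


The outer product entry T_{ij} = u_i * v_j.
We need i=2, j=3.
u_2 = -7.5, v_3 = -1.6
T_{2,3} = -7.5 * -1.6 = 12

12


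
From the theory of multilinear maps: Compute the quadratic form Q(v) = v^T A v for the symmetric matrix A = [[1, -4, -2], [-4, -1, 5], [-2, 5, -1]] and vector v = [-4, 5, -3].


First compute Av:
(Av)_1 = 1*-4 + -4*5 + -2*-3 = -18
(Av)_2 = -4*-4 + -1*5 + 5*-3 = -4
(Av)_3 = -2*-4 + 5*5 + -1*-3 = 36
Av = [-18, -4, 36]
Then v^T (Av) = -4*-18 + 5*-4 + -3*36
= 72 + -20 + -108 = -56

-56


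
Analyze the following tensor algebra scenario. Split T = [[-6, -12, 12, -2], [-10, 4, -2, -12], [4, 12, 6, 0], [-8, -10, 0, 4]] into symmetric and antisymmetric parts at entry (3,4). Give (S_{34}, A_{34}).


T_{34} = 0
T_{43} = 0
S_{34} = (0 + 0)/2 = 0/2 = 0
A_{34} = (0 - 0)/2 = 0/2 = 0
Check: S + A = 0 + 0 = 0 = T_{34}.

(0, 0)
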